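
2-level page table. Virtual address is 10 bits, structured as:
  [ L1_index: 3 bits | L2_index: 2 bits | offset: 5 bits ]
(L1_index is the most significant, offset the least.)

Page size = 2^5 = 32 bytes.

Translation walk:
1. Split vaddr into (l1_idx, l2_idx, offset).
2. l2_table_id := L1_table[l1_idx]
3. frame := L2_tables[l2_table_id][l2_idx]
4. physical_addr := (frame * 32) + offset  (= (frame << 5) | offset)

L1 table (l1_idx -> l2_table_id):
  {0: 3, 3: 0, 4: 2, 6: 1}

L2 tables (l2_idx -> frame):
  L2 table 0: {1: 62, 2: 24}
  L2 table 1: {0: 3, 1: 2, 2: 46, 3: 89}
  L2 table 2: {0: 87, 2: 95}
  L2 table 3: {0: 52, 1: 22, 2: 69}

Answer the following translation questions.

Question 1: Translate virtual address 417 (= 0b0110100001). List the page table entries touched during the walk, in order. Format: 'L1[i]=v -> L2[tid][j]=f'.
vaddr = 417 = 0b0110100001
Split: l1_idx=3, l2_idx=1, offset=1

Answer: L1[3]=0 -> L2[0][1]=62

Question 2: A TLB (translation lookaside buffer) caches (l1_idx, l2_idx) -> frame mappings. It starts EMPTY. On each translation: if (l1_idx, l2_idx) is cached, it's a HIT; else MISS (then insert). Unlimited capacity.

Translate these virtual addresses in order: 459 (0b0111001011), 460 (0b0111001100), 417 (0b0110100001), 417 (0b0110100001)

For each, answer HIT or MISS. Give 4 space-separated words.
vaddr=459: (3,2) not in TLB -> MISS, insert
vaddr=460: (3,2) in TLB -> HIT
vaddr=417: (3,1) not in TLB -> MISS, insert
vaddr=417: (3,1) in TLB -> HIT

Answer: MISS HIT MISS HIT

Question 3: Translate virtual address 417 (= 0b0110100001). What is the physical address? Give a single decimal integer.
vaddr = 417 = 0b0110100001
Split: l1_idx=3, l2_idx=1, offset=1
L1[3] = 0
L2[0][1] = 62
paddr = 62 * 32 + 1 = 1985

Answer: 1985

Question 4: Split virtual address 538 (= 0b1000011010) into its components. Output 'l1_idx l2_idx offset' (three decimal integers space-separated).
Answer: 4 0 26

Derivation:
vaddr = 538 = 0b1000011010
  top 3 bits -> l1_idx = 4
  next 2 bits -> l2_idx = 0
  bottom 5 bits -> offset = 26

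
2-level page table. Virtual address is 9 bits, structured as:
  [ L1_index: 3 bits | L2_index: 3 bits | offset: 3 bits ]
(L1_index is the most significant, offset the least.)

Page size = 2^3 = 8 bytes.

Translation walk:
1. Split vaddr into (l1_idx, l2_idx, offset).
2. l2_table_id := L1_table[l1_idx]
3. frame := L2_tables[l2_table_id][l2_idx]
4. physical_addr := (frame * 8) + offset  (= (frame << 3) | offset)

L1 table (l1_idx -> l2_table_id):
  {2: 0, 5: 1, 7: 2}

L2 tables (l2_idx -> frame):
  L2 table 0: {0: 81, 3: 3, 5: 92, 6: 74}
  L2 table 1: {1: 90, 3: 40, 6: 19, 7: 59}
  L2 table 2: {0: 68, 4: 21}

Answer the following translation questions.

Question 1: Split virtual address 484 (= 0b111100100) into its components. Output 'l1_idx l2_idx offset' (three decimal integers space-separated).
vaddr = 484 = 0b111100100
  top 3 bits -> l1_idx = 7
  next 3 bits -> l2_idx = 4
  bottom 3 bits -> offset = 4

Answer: 7 4 4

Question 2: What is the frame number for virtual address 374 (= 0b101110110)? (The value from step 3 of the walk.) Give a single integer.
vaddr = 374: l1_idx=5, l2_idx=6
L1[5] = 1; L2[1][6] = 19

Answer: 19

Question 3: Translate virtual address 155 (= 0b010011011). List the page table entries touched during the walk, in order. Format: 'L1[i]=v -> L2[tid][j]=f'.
Answer: L1[2]=0 -> L2[0][3]=3

Derivation:
vaddr = 155 = 0b010011011
Split: l1_idx=2, l2_idx=3, offset=3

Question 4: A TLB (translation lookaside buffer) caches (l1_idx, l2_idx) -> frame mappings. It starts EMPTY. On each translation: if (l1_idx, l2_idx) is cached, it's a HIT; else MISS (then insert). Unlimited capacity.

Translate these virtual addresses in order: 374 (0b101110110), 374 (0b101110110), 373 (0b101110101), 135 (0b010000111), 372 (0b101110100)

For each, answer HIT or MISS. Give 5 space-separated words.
Answer: MISS HIT HIT MISS HIT

Derivation:
vaddr=374: (5,6) not in TLB -> MISS, insert
vaddr=374: (5,6) in TLB -> HIT
vaddr=373: (5,6) in TLB -> HIT
vaddr=135: (2,0) not in TLB -> MISS, insert
vaddr=372: (5,6) in TLB -> HIT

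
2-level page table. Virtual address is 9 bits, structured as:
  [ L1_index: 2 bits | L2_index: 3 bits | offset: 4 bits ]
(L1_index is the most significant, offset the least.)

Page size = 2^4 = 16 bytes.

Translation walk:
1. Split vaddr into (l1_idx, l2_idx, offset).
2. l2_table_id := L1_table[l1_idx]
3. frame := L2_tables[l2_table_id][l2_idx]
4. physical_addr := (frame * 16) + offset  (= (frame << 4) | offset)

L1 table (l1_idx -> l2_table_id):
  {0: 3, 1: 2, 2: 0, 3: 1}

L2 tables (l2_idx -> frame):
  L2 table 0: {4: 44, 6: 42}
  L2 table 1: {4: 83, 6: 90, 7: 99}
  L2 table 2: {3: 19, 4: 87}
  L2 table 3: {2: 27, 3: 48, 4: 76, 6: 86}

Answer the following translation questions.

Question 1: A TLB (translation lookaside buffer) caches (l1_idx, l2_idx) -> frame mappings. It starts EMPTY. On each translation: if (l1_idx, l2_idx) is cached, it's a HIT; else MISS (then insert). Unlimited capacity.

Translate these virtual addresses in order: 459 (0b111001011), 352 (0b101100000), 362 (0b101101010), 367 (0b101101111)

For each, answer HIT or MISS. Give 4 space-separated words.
vaddr=459: (3,4) not in TLB -> MISS, insert
vaddr=352: (2,6) not in TLB -> MISS, insert
vaddr=362: (2,6) in TLB -> HIT
vaddr=367: (2,6) in TLB -> HIT

Answer: MISS MISS HIT HIT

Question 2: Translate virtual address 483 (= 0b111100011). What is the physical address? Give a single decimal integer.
vaddr = 483 = 0b111100011
Split: l1_idx=3, l2_idx=6, offset=3
L1[3] = 1
L2[1][6] = 90
paddr = 90 * 16 + 3 = 1443

Answer: 1443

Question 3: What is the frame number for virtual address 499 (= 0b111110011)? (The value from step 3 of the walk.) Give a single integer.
vaddr = 499: l1_idx=3, l2_idx=7
L1[3] = 1; L2[1][7] = 99

Answer: 99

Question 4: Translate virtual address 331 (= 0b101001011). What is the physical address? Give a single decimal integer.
vaddr = 331 = 0b101001011
Split: l1_idx=2, l2_idx=4, offset=11
L1[2] = 0
L2[0][4] = 44
paddr = 44 * 16 + 11 = 715

Answer: 715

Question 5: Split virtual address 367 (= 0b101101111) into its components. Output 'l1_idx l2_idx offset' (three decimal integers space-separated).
Answer: 2 6 15

Derivation:
vaddr = 367 = 0b101101111
  top 2 bits -> l1_idx = 2
  next 3 bits -> l2_idx = 6
  bottom 4 bits -> offset = 15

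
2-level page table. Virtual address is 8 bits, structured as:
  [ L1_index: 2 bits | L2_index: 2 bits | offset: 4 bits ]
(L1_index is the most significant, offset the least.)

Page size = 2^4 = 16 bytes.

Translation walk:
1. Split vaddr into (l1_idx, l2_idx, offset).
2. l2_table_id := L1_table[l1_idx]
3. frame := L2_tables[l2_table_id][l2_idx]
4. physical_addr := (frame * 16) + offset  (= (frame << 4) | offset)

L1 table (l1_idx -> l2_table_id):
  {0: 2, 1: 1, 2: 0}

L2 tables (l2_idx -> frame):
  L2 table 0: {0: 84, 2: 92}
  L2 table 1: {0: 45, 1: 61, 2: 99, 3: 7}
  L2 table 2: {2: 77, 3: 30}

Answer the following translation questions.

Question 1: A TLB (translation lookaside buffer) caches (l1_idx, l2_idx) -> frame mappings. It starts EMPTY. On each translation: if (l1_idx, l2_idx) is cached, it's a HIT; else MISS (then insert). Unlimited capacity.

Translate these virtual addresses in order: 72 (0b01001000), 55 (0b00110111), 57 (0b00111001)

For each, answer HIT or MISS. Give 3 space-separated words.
Answer: MISS MISS HIT

Derivation:
vaddr=72: (1,0) not in TLB -> MISS, insert
vaddr=55: (0,3) not in TLB -> MISS, insert
vaddr=57: (0,3) in TLB -> HIT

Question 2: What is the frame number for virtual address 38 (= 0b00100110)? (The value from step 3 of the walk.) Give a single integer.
Answer: 77

Derivation:
vaddr = 38: l1_idx=0, l2_idx=2
L1[0] = 2; L2[2][2] = 77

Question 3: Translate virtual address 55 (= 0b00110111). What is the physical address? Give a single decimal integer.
Answer: 487

Derivation:
vaddr = 55 = 0b00110111
Split: l1_idx=0, l2_idx=3, offset=7
L1[0] = 2
L2[2][3] = 30
paddr = 30 * 16 + 7 = 487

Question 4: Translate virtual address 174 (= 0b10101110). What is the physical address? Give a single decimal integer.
Answer: 1486

Derivation:
vaddr = 174 = 0b10101110
Split: l1_idx=2, l2_idx=2, offset=14
L1[2] = 0
L2[0][2] = 92
paddr = 92 * 16 + 14 = 1486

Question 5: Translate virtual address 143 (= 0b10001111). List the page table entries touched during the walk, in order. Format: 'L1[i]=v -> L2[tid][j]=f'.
vaddr = 143 = 0b10001111
Split: l1_idx=2, l2_idx=0, offset=15

Answer: L1[2]=0 -> L2[0][0]=84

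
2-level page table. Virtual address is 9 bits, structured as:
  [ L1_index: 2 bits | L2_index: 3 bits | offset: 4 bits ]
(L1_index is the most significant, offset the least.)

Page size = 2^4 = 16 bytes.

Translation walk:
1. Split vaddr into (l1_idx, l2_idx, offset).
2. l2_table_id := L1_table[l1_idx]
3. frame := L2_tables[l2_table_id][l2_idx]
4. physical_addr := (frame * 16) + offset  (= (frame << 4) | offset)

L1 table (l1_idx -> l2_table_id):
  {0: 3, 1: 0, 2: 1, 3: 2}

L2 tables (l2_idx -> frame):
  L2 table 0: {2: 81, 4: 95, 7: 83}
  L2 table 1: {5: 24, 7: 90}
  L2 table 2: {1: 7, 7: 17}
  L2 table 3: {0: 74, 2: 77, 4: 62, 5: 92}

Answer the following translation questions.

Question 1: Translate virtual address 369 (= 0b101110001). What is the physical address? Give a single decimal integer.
Answer: 1441

Derivation:
vaddr = 369 = 0b101110001
Split: l1_idx=2, l2_idx=7, offset=1
L1[2] = 1
L2[1][7] = 90
paddr = 90 * 16 + 1 = 1441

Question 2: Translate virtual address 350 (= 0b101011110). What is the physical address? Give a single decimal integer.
vaddr = 350 = 0b101011110
Split: l1_idx=2, l2_idx=5, offset=14
L1[2] = 1
L2[1][5] = 24
paddr = 24 * 16 + 14 = 398

Answer: 398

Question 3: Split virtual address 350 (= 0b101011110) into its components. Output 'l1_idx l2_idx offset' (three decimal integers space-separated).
Answer: 2 5 14

Derivation:
vaddr = 350 = 0b101011110
  top 2 bits -> l1_idx = 2
  next 3 bits -> l2_idx = 5
  bottom 4 bits -> offset = 14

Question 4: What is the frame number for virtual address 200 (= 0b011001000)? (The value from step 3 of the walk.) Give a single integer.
Answer: 95

Derivation:
vaddr = 200: l1_idx=1, l2_idx=4
L1[1] = 0; L2[0][4] = 95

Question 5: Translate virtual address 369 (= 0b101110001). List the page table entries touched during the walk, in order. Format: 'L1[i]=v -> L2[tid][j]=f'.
vaddr = 369 = 0b101110001
Split: l1_idx=2, l2_idx=7, offset=1

Answer: L1[2]=1 -> L2[1][7]=90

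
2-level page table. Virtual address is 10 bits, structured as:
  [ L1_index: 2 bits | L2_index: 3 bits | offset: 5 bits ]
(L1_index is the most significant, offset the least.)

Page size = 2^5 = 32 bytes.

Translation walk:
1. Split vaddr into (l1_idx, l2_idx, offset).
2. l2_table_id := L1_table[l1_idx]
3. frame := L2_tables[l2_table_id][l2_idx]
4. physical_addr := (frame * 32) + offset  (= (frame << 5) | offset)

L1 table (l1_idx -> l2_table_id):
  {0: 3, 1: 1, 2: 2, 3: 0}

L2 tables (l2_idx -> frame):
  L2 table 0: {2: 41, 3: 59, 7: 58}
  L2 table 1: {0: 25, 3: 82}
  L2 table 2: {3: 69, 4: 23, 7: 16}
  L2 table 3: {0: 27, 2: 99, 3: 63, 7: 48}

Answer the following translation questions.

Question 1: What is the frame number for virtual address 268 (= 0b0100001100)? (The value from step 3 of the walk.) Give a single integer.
vaddr = 268: l1_idx=1, l2_idx=0
L1[1] = 1; L2[1][0] = 25

Answer: 25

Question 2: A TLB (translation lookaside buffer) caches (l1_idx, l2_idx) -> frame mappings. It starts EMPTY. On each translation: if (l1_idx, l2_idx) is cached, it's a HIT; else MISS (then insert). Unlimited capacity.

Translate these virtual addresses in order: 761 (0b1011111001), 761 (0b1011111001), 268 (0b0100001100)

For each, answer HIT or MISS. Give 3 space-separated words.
Answer: MISS HIT MISS

Derivation:
vaddr=761: (2,7) not in TLB -> MISS, insert
vaddr=761: (2,7) in TLB -> HIT
vaddr=268: (1,0) not in TLB -> MISS, insert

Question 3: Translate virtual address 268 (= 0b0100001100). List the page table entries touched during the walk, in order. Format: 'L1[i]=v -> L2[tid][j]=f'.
Answer: L1[1]=1 -> L2[1][0]=25

Derivation:
vaddr = 268 = 0b0100001100
Split: l1_idx=1, l2_idx=0, offset=12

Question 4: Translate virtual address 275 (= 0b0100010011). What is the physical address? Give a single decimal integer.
vaddr = 275 = 0b0100010011
Split: l1_idx=1, l2_idx=0, offset=19
L1[1] = 1
L2[1][0] = 25
paddr = 25 * 32 + 19 = 819

Answer: 819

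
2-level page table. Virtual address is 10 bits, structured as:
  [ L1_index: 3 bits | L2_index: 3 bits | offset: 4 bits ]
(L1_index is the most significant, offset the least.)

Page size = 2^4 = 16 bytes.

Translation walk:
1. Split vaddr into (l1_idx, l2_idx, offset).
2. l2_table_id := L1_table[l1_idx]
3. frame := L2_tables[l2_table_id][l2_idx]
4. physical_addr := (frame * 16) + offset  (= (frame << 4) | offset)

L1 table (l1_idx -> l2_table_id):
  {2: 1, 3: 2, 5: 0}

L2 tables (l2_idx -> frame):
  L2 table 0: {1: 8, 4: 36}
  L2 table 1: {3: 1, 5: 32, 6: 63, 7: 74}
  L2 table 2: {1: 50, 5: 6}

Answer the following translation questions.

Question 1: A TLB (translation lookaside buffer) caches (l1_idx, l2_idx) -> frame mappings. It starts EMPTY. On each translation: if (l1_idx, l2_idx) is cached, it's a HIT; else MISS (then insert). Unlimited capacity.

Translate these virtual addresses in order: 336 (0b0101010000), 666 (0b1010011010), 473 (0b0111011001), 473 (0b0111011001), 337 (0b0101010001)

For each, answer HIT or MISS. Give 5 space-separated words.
Answer: MISS MISS MISS HIT HIT

Derivation:
vaddr=336: (2,5) not in TLB -> MISS, insert
vaddr=666: (5,1) not in TLB -> MISS, insert
vaddr=473: (3,5) not in TLB -> MISS, insert
vaddr=473: (3,5) in TLB -> HIT
vaddr=337: (2,5) in TLB -> HIT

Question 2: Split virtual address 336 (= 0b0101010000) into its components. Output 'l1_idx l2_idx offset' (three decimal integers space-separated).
Answer: 2 5 0

Derivation:
vaddr = 336 = 0b0101010000
  top 3 bits -> l1_idx = 2
  next 3 bits -> l2_idx = 5
  bottom 4 bits -> offset = 0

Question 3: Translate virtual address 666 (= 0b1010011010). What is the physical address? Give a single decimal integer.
vaddr = 666 = 0b1010011010
Split: l1_idx=5, l2_idx=1, offset=10
L1[5] = 0
L2[0][1] = 8
paddr = 8 * 16 + 10 = 138

Answer: 138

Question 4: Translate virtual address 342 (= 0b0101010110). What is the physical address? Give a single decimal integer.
vaddr = 342 = 0b0101010110
Split: l1_idx=2, l2_idx=5, offset=6
L1[2] = 1
L2[1][5] = 32
paddr = 32 * 16 + 6 = 518

Answer: 518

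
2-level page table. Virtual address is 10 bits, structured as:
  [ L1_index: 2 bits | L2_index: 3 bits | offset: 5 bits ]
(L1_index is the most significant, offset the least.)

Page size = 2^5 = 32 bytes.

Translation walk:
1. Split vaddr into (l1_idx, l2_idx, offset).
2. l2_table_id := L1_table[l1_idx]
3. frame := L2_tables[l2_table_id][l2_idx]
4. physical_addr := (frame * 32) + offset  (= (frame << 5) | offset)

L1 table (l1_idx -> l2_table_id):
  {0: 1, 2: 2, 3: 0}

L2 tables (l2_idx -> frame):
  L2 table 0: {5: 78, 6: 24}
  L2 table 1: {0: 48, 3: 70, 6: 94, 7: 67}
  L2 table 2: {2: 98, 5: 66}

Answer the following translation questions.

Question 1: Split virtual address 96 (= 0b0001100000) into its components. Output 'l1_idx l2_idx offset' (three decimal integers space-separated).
vaddr = 96 = 0b0001100000
  top 2 bits -> l1_idx = 0
  next 3 bits -> l2_idx = 3
  bottom 5 bits -> offset = 0

Answer: 0 3 0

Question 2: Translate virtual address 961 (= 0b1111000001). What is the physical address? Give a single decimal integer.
Answer: 769

Derivation:
vaddr = 961 = 0b1111000001
Split: l1_idx=3, l2_idx=6, offset=1
L1[3] = 0
L2[0][6] = 24
paddr = 24 * 32 + 1 = 769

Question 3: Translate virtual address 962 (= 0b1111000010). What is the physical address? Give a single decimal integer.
vaddr = 962 = 0b1111000010
Split: l1_idx=3, l2_idx=6, offset=2
L1[3] = 0
L2[0][6] = 24
paddr = 24 * 32 + 2 = 770

Answer: 770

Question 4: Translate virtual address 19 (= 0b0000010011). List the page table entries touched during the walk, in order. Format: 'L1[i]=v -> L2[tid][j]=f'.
Answer: L1[0]=1 -> L2[1][0]=48

Derivation:
vaddr = 19 = 0b0000010011
Split: l1_idx=0, l2_idx=0, offset=19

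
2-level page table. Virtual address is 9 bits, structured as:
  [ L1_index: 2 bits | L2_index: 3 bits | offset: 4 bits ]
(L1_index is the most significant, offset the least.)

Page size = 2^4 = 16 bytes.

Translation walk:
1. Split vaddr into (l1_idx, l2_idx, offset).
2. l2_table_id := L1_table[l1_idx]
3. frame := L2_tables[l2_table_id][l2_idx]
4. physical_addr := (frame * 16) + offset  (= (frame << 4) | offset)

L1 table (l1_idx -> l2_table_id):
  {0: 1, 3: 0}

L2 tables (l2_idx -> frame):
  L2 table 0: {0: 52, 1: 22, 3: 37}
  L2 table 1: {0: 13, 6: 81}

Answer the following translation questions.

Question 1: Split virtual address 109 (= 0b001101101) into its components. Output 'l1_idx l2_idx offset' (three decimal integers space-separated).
vaddr = 109 = 0b001101101
  top 2 bits -> l1_idx = 0
  next 3 bits -> l2_idx = 6
  bottom 4 bits -> offset = 13

Answer: 0 6 13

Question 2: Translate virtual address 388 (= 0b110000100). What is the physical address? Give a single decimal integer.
Answer: 836

Derivation:
vaddr = 388 = 0b110000100
Split: l1_idx=3, l2_idx=0, offset=4
L1[3] = 0
L2[0][0] = 52
paddr = 52 * 16 + 4 = 836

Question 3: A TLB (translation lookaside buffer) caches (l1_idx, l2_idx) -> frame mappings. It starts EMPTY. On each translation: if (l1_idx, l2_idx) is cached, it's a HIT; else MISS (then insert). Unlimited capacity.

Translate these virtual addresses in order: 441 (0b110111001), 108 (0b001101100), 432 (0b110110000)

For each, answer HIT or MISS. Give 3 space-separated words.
Answer: MISS MISS HIT

Derivation:
vaddr=441: (3,3) not in TLB -> MISS, insert
vaddr=108: (0,6) not in TLB -> MISS, insert
vaddr=432: (3,3) in TLB -> HIT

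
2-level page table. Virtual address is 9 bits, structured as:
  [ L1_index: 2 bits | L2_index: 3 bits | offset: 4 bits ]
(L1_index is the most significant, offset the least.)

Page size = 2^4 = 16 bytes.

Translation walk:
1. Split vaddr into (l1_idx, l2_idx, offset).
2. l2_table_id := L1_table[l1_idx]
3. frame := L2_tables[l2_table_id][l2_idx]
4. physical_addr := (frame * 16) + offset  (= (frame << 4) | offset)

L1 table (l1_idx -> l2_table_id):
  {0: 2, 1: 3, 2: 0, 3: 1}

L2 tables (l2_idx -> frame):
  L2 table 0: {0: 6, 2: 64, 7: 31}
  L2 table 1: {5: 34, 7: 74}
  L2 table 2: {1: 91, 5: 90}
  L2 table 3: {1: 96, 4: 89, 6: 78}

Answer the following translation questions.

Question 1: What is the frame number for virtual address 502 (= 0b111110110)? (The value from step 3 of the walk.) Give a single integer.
Answer: 74

Derivation:
vaddr = 502: l1_idx=3, l2_idx=7
L1[3] = 1; L2[1][7] = 74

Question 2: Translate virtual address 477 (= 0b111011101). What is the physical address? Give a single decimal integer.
Answer: 557

Derivation:
vaddr = 477 = 0b111011101
Split: l1_idx=3, l2_idx=5, offset=13
L1[3] = 1
L2[1][5] = 34
paddr = 34 * 16 + 13 = 557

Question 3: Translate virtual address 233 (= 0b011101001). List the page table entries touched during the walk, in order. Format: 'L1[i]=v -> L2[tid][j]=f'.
vaddr = 233 = 0b011101001
Split: l1_idx=1, l2_idx=6, offset=9

Answer: L1[1]=3 -> L2[3][6]=78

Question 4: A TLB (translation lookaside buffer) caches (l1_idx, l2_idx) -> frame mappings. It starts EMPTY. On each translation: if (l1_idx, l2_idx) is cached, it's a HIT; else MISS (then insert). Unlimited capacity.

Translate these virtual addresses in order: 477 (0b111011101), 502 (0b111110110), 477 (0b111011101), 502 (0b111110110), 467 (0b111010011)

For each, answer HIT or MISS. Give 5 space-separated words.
vaddr=477: (3,5) not in TLB -> MISS, insert
vaddr=502: (3,7) not in TLB -> MISS, insert
vaddr=477: (3,5) in TLB -> HIT
vaddr=502: (3,7) in TLB -> HIT
vaddr=467: (3,5) in TLB -> HIT

Answer: MISS MISS HIT HIT HIT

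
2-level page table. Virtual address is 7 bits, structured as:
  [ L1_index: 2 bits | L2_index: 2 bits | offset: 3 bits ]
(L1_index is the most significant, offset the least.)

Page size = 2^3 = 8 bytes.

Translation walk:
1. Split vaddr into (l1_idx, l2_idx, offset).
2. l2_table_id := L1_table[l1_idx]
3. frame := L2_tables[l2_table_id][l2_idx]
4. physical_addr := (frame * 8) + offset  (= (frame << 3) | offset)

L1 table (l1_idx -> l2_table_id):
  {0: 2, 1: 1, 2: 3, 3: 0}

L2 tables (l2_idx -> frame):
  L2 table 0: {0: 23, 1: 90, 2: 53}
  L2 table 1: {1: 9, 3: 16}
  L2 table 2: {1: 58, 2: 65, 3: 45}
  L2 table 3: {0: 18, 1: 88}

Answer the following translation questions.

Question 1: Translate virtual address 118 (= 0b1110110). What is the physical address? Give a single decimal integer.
vaddr = 118 = 0b1110110
Split: l1_idx=3, l2_idx=2, offset=6
L1[3] = 0
L2[0][2] = 53
paddr = 53 * 8 + 6 = 430

Answer: 430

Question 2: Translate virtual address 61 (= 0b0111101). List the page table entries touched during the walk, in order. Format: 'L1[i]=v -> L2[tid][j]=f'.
vaddr = 61 = 0b0111101
Split: l1_idx=1, l2_idx=3, offset=5

Answer: L1[1]=1 -> L2[1][3]=16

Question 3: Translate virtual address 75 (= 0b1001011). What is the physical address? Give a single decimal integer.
Answer: 707

Derivation:
vaddr = 75 = 0b1001011
Split: l1_idx=2, l2_idx=1, offset=3
L1[2] = 3
L2[3][1] = 88
paddr = 88 * 8 + 3 = 707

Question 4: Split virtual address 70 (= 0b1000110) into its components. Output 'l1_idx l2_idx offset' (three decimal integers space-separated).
vaddr = 70 = 0b1000110
  top 2 bits -> l1_idx = 2
  next 2 bits -> l2_idx = 0
  bottom 3 bits -> offset = 6

Answer: 2 0 6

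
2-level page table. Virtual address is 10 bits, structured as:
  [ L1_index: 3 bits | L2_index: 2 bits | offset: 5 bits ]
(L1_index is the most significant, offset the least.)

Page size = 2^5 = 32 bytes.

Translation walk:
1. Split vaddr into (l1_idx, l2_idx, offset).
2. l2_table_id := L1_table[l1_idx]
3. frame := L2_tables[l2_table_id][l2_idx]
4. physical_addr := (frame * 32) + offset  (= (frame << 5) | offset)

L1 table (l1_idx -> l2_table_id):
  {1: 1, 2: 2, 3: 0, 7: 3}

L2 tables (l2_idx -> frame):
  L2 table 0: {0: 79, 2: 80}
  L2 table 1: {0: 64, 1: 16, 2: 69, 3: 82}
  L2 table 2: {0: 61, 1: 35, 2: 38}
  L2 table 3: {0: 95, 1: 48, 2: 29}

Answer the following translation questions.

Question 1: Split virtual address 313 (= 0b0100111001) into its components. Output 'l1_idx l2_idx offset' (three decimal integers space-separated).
Answer: 2 1 25

Derivation:
vaddr = 313 = 0b0100111001
  top 3 bits -> l1_idx = 2
  next 2 bits -> l2_idx = 1
  bottom 5 bits -> offset = 25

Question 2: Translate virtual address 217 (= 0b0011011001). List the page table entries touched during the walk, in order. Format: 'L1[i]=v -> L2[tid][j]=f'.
vaddr = 217 = 0b0011011001
Split: l1_idx=1, l2_idx=2, offset=25

Answer: L1[1]=1 -> L2[1][2]=69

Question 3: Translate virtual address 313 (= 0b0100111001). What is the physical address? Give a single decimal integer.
vaddr = 313 = 0b0100111001
Split: l1_idx=2, l2_idx=1, offset=25
L1[2] = 2
L2[2][1] = 35
paddr = 35 * 32 + 25 = 1145

Answer: 1145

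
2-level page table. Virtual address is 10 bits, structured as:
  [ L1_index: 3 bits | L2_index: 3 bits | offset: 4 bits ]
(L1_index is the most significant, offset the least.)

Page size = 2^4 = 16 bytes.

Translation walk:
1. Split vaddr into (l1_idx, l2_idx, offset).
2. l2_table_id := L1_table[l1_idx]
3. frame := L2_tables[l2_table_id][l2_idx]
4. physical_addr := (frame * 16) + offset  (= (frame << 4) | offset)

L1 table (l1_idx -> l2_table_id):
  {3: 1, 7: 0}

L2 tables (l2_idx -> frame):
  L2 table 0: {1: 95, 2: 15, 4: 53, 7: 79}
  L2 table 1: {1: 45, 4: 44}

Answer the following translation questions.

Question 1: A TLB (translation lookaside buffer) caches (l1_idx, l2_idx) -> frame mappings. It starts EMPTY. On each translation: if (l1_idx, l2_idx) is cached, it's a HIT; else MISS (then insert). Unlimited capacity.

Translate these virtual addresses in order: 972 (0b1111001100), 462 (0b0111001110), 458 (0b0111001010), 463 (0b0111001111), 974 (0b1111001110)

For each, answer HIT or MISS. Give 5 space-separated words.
vaddr=972: (7,4) not in TLB -> MISS, insert
vaddr=462: (3,4) not in TLB -> MISS, insert
vaddr=458: (3,4) in TLB -> HIT
vaddr=463: (3,4) in TLB -> HIT
vaddr=974: (7,4) in TLB -> HIT

Answer: MISS MISS HIT HIT HIT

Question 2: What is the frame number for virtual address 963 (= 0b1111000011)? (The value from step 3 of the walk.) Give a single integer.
vaddr = 963: l1_idx=7, l2_idx=4
L1[7] = 0; L2[0][4] = 53

Answer: 53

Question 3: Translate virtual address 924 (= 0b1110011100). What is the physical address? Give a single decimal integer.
vaddr = 924 = 0b1110011100
Split: l1_idx=7, l2_idx=1, offset=12
L1[7] = 0
L2[0][1] = 95
paddr = 95 * 16 + 12 = 1532

Answer: 1532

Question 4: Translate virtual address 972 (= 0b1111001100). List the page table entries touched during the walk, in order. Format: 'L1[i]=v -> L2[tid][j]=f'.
Answer: L1[7]=0 -> L2[0][4]=53

Derivation:
vaddr = 972 = 0b1111001100
Split: l1_idx=7, l2_idx=4, offset=12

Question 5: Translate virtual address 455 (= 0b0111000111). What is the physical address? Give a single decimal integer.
vaddr = 455 = 0b0111000111
Split: l1_idx=3, l2_idx=4, offset=7
L1[3] = 1
L2[1][4] = 44
paddr = 44 * 16 + 7 = 711

Answer: 711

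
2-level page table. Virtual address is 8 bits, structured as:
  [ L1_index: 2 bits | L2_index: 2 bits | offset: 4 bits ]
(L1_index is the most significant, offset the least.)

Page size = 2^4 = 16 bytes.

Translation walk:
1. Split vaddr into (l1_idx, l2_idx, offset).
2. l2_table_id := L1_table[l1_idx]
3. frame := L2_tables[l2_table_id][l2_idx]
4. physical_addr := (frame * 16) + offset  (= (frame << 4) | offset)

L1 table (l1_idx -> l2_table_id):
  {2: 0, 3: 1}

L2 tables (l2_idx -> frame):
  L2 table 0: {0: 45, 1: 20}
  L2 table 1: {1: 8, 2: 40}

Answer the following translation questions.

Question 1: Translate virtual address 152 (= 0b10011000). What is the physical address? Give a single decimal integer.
Answer: 328

Derivation:
vaddr = 152 = 0b10011000
Split: l1_idx=2, l2_idx=1, offset=8
L1[2] = 0
L2[0][1] = 20
paddr = 20 * 16 + 8 = 328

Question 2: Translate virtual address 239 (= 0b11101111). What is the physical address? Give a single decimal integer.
Answer: 655

Derivation:
vaddr = 239 = 0b11101111
Split: l1_idx=3, l2_idx=2, offset=15
L1[3] = 1
L2[1][2] = 40
paddr = 40 * 16 + 15 = 655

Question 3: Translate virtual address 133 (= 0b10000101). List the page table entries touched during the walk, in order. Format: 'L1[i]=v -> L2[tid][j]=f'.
Answer: L1[2]=0 -> L2[0][0]=45

Derivation:
vaddr = 133 = 0b10000101
Split: l1_idx=2, l2_idx=0, offset=5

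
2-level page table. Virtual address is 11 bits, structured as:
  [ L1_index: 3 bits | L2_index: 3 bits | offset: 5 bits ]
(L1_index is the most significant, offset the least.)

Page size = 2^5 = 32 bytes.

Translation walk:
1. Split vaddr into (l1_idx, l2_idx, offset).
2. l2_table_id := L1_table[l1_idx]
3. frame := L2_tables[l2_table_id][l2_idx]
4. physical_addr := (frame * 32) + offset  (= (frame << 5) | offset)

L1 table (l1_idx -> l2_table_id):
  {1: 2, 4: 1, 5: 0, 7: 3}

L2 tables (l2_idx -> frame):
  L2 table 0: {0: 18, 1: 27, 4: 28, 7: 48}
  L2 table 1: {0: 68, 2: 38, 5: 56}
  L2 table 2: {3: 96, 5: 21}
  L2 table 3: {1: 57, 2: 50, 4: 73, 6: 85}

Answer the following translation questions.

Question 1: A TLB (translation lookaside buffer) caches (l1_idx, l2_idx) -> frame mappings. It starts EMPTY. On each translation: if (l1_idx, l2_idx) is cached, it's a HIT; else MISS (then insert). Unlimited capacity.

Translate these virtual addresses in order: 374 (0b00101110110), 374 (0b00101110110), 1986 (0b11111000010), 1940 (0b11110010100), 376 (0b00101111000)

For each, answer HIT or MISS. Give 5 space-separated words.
vaddr=374: (1,3) not in TLB -> MISS, insert
vaddr=374: (1,3) in TLB -> HIT
vaddr=1986: (7,6) not in TLB -> MISS, insert
vaddr=1940: (7,4) not in TLB -> MISS, insert
vaddr=376: (1,3) in TLB -> HIT

Answer: MISS HIT MISS MISS HIT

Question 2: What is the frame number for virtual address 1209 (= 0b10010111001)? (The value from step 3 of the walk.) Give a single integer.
Answer: 56

Derivation:
vaddr = 1209: l1_idx=4, l2_idx=5
L1[4] = 1; L2[1][5] = 56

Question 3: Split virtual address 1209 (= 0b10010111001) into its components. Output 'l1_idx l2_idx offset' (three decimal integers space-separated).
Answer: 4 5 25

Derivation:
vaddr = 1209 = 0b10010111001
  top 3 bits -> l1_idx = 4
  next 3 bits -> l2_idx = 5
  bottom 5 bits -> offset = 25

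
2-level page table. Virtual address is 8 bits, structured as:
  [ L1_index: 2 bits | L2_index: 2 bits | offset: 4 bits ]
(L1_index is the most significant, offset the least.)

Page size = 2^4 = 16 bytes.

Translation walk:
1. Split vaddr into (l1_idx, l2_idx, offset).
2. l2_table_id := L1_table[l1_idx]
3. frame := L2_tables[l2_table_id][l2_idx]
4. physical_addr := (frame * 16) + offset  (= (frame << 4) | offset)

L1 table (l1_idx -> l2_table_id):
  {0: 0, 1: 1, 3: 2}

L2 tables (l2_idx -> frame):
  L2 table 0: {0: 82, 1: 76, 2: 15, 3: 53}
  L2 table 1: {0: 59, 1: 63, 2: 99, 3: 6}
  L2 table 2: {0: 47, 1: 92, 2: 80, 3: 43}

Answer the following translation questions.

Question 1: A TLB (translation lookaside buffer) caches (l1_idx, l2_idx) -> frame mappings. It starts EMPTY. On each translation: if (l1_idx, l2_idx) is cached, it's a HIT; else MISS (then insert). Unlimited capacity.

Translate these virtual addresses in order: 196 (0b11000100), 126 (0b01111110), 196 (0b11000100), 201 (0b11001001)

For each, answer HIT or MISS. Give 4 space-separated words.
Answer: MISS MISS HIT HIT

Derivation:
vaddr=196: (3,0) not in TLB -> MISS, insert
vaddr=126: (1,3) not in TLB -> MISS, insert
vaddr=196: (3,0) in TLB -> HIT
vaddr=201: (3,0) in TLB -> HIT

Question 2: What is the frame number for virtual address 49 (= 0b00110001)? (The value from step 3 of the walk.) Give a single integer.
Answer: 53

Derivation:
vaddr = 49: l1_idx=0, l2_idx=3
L1[0] = 0; L2[0][3] = 53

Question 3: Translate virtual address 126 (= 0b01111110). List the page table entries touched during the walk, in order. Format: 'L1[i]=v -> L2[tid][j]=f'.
vaddr = 126 = 0b01111110
Split: l1_idx=1, l2_idx=3, offset=14

Answer: L1[1]=1 -> L2[1][3]=6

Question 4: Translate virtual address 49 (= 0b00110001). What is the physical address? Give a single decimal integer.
vaddr = 49 = 0b00110001
Split: l1_idx=0, l2_idx=3, offset=1
L1[0] = 0
L2[0][3] = 53
paddr = 53 * 16 + 1 = 849

Answer: 849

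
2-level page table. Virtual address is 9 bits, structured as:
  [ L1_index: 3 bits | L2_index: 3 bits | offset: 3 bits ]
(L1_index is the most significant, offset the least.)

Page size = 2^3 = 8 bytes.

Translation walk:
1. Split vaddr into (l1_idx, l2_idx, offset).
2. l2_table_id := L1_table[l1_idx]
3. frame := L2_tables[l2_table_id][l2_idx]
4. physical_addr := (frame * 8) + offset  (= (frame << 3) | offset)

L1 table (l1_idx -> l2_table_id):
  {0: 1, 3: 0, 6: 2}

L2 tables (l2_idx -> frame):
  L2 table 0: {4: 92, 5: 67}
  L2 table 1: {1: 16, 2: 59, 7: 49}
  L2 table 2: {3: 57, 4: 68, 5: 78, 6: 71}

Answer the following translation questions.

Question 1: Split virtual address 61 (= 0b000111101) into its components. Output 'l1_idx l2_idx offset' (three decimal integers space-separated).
Answer: 0 7 5

Derivation:
vaddr = 61 = 0b000111101
  top 3 bits -> l1_idx = 0
  next 3 bits -> l2_idx = 7
  bottom 3 bits -> offset = 5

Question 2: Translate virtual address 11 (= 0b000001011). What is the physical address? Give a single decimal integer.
vaddr = 11 = 0b000001011
Split: l1_idx=0, l2_idx=1, offset=3
L1[0] = 1
L2[1][1] = 16
paddr = 16 * 8 + 3 = 131

Answer: 131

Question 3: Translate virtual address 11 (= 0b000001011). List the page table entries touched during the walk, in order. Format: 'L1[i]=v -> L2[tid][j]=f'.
vaddr = 11 = 0b000001011
Split: l1_idx=0, l2_idx=1, offset=3

Answer: L1[0]=1 -> L2[1][1]=16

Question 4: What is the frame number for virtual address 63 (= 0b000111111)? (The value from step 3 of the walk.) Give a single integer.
Answer: 49

Derivation:
vaddr = 63: l1_idx=0, l2_idx=7
L1[0] = 1; L2[1][7] = 49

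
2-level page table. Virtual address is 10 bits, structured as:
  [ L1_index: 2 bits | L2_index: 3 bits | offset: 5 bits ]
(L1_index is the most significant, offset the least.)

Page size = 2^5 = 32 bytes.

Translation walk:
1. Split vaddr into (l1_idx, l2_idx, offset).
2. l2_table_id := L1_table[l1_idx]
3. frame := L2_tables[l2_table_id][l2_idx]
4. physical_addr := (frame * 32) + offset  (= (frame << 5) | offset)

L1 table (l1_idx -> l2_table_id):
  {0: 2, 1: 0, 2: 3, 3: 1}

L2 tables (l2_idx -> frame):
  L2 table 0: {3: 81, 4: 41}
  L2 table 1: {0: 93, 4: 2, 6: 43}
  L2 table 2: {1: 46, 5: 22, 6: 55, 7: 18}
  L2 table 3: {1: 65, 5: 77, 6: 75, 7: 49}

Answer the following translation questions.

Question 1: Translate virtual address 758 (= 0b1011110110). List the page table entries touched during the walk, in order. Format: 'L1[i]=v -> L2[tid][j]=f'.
vaddr = 758 = 0b1011110110
Split: l1_idx=2, l2_idx=7, offset=22

Answer: L1[2]=3 -> L2[3][7]=49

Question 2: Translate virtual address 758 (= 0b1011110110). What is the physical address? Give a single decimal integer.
Answer: 1590

Derivation:
vaddr = 758 = 0b1011110110
Split: l1_idx=2, l2_idx=7, offset=22
L1[2] = 3
L2[3][7] = 49
paddr = 49 * 32 + 22 = 1590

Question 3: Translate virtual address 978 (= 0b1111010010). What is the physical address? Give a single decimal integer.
Answer: 1394

Derivation:
vaddr = 978 = 0b1111010010
Split: l1_idx=3, l2_idx=6, offset=18
L1[3] = 1
L2[1][6] = 43
paddr = 43 * 32 + 18 = 1394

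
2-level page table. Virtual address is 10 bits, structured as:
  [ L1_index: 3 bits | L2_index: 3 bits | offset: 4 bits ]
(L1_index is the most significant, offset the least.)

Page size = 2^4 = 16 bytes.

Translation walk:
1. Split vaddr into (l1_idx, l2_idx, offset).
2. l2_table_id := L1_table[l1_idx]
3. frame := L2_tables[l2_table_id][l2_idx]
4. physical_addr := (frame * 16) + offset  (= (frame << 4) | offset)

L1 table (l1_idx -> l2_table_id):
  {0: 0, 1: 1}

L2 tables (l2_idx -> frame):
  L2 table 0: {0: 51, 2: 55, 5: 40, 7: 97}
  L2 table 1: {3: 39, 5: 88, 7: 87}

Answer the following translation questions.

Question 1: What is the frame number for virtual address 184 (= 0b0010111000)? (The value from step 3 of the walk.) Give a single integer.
Answer: 39

Derivation:
vaddr = 184: l1_idx=1, l2_idx=3
L1[1] = 1; L2[1][3] = 39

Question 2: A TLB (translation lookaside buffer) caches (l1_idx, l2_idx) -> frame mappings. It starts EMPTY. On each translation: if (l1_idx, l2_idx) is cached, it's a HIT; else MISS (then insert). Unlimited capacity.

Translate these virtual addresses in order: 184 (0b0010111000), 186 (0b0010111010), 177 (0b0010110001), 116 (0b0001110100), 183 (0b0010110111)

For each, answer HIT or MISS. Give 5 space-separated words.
vaddr=184: (1,3) not in TLB -> MISS, insert
vaddr=186: (1,3) in TLB -> HIT
vaddr=177: (1,3) in TLB -> HIT
vaddr=116: (0,7) not in TLB -> MISS, insert
vaddr=183: (1,3) in TLB -> HIT

Answer: MISS HIT HIT MISS HIT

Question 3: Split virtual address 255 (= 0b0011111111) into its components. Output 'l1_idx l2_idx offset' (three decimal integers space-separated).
Answer: 1 7 15

Derivation:
vaddr = 255 = 0b0011111111
  top 3 bits -> l1_idx = 1
  next 3 bits -> l2_idx = 7
  bottom 4 bits -> offset = 15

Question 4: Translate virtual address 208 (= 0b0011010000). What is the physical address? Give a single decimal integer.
vaddr = 208 = 0b0011010000
Split: l1_idx=1, l2_idx=5, offset=0
L1[1] = 1
L2[1][5] = 88
paddr = 88 * 16 + 0 = 1408

Answer: 1408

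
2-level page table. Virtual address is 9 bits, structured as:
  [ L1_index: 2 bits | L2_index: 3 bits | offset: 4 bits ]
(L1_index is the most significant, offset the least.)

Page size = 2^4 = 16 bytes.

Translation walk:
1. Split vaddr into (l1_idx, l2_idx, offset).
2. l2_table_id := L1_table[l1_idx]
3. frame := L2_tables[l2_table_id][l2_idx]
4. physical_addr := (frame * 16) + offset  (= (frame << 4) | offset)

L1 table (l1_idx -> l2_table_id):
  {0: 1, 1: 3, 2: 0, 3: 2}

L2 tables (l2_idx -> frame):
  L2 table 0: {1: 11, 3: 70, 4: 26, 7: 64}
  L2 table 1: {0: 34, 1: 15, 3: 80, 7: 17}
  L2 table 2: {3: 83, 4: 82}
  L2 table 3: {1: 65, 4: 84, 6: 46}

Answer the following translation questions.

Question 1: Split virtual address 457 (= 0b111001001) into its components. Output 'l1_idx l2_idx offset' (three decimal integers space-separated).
Answer: 3 4 9

Derivation:
vaddr = 457 = 0b111001001
  top 2 bits -> l1_idx = 3
  next 3 bits -> l2_idx = 4
  bottom 4 bits -> offset = 9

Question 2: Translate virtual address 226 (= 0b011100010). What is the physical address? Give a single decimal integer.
vaddr = 226 = 0b011100010
Split: l1_idx=1, l2_idx=6, offset=2
L1[1] = 3
L2[3][6] = 46
paddr = 46 * 16 + 2 = 738

Answer: 738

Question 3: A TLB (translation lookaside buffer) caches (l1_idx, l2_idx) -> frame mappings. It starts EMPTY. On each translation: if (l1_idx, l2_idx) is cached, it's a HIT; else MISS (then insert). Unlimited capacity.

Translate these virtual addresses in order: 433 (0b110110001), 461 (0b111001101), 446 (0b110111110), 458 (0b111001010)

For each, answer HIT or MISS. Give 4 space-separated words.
vaddr=433: (3,3) not in TLB -> MISS, insert
vaddr=461: (3,4) not in TLB -> MISS, insert
vaddr=446: (3,3) in TLB -> HIT
vaddr=458: (3,4) in TLB -> HIT

Answer: MISS MISS HIT HIT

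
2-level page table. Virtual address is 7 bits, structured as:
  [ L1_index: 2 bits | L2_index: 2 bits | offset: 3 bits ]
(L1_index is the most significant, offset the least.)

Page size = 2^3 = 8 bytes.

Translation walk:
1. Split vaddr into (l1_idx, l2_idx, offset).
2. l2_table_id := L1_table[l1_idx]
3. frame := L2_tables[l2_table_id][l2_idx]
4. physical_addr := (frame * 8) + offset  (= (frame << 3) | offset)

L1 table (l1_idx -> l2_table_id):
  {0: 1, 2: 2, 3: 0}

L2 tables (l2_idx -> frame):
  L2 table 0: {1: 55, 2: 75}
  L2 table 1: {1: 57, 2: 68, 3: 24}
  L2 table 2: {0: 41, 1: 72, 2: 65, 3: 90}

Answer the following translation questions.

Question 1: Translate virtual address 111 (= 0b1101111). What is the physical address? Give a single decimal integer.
Answer: 447

Derivation:
vaddr = 111 = 0b1101111
Split: l1_idx=3, l2_idx=1, offset=7
L1[3] = 0
L2[0][1] = 55
paddr = 55 * 8 + 7 = 447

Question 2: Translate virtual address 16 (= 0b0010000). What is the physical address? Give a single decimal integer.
vaddr = 16 = 0b0010000
Split: l1_idx=0, l2_idx=2, offset=0
L1[0] = 1
L2[1][2] = 68
paddr = 68 * 8 + 0 = 544

Answer: 544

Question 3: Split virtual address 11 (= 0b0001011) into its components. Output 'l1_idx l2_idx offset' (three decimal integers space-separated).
Answer: 0 1 3

Derivation:
vaddr = 11 = 0b0001011
  top 2 bits -> l1_idx = 0
  next 2 bits -> l2_idx = 1
  bottom 3 bits -> offset = 3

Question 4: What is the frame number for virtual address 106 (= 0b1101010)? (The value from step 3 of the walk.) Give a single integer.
vaddr = 106: l1_idx=3, l2_idx=1
L1[3] = 0; L2[0][1] = 55

Answer: 55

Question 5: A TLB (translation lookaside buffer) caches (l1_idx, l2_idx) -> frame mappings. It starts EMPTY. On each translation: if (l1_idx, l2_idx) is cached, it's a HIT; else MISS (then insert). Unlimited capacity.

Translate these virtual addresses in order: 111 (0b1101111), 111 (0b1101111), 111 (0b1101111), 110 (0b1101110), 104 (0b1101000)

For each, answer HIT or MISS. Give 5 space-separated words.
Answer: MISS HIT HIT HIT HIT

Derivation:
vaddr=111: (3,1) not in TLB -> MISS, insert
vaddr=111: (3,1) in TLB -> HIT
vaddr=111: (3,1) in TLB -> HIT
vaddr=110: (3,1) in TLB -> HIT
vaddr=104: (3,1) in TLB -> HIT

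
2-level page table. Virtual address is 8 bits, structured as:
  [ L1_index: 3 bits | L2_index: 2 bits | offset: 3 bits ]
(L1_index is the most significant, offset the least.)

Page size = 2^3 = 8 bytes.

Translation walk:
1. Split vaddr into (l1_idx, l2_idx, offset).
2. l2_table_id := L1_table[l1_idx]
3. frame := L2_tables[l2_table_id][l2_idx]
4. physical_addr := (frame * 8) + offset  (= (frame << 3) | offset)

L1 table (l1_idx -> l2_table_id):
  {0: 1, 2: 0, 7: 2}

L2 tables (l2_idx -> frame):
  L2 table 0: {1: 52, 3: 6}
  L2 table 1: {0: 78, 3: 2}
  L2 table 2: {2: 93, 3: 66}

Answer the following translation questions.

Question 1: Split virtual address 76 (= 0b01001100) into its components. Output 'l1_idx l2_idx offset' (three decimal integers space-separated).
vaddr = 76 = 0b01001100
  top 3 bits -> l1_idx = 2
  next 2 bits -> l2_idx = 1
  bottom 3 bits -> offset = 4

Answer: 2 1 4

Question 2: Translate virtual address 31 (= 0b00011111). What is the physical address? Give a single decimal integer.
vaddr = 31 = 0b00011111
Split: l1_idx=0, l2_idx=3, offset=7
L1[0] = 1
L2[1][3] = 2
paddr = 2 * 8 + 7 = 23

Answer: 23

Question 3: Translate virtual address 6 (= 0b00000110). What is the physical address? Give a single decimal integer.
vaddr = 6 = 0b00000110
Split: l1_idx=0, l2_idx=0, offset=6
L1[0] = 1
L2[1][0] = 78
paddr = 78 * 8 + 6 = 630

Answer: 630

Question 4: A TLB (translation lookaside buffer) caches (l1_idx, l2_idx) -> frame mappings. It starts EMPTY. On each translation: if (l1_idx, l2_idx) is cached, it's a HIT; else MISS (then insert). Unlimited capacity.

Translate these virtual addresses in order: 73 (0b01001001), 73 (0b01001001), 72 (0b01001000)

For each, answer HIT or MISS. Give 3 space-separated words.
vaddr=73: (2,1) not in TLB -> MISS, insert
vaddr=73: (2,1) in TLB -> HIT
vaddr=72: (2,1) in TLB -> HIT

Answer: MISS HIT HIT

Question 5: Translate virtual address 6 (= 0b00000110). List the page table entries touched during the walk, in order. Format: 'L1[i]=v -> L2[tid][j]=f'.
Answer: L1[0]=1 -> L2[1][0]=78

Derivation:
vaddr = 6 = 0b00000110
Split: l1_idx=0, l2_idx=0, offset=6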